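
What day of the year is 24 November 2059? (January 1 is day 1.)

Days in months before November: 31 + 28 + 31 + 30 + 31 + 30 + 31 + 31 + 30 + 31 = 304.
Plus 24 days into November → day 328.

328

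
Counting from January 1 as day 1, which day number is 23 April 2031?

113

Days in months before April: 31 + 28 + 31 = 90.
Plus 23 days into April → day 113.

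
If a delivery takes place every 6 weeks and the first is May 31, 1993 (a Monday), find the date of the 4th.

The 4th occurrence is 3 intervals after the first: 3 × 42 = 126 days after May 31, 1993.
May has 31 days — 0 days to the end of May leaves 126.
June has 30 days (96 left).
July has 31 days (65 left).
August has 31 days (34 left).
September has 30 days (4 left).
4 days into October → October 4, 1993.

October 4, 1993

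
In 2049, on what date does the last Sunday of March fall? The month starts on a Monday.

28 March 2049

March 2049 begins on a Monday, so the first Sunday is March 7 (6 days later).
March 2049 has 31 days. Adding weeks: 7, 14, 21, 28 — the last one ≤ 31 is the 28th.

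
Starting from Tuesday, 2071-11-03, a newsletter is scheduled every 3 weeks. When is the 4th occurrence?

2072-01-05

The 4th occurrence is 3 intervals after the first: 3 × 21 = 63 days after 2071-11-03.
November has 30 days — 27 days to the end of November leaves 36.
December has 31 days (5 left).
5 days into January → 2072-01-05.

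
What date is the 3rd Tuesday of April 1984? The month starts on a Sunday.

1984-04-17

April 1984 begins on a Sunday, so the first Tuesday is April 3 (2 days later).
The 3rd Tuesday is 2 weeks later: 3 + 14 = 17.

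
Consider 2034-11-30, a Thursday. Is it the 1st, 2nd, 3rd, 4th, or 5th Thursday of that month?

Day 30 falls in week ⌈30/7⌉ of the month.
Days 1–7 hold the 1st Thursday, 8–14 the 2nd, 15–21 the 3rd, 22–28 the 4th, 29–31 the 5th.
30 is in the range for the 5th.

5th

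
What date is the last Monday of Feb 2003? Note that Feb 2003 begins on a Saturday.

Feb 2003 begins on a Saturday, so the first Monday is Feb 3 (2 days later).
Feb 2003 has 28 days. Adding weeks: 3, 10, 17, 24 — the last one ≤ 28 is the 24th.

Feb 24, 2003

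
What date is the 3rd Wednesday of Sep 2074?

Sep 2074 begins on a Saturday, so the first Wednesday is Sep 5 (4 days later).
The 3rd Wednesday is 2 weeks later: 5 + 14 = 19.

Sep 19, 2074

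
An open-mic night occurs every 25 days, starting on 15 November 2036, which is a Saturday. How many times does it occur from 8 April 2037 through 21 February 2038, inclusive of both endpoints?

13

Occurrences land 25·i days after 15 November 2036 for i = 0, 1, 2, …
8 April 2037 is 144 days after the start; 144 ÷ 25 = 5 remainder 19; since the remainder is 19, round up to i = 6. First occurrence in the window: #7 on 14 April 2037 (6×25 = 150 days in).
21 February 2038 is 463 days after the start; 463 ÷ 25 = 18 remainder 13. Last occurrence in the window: #19 on 8 February 2038.
Occurrences #7 through #19: 13 in total.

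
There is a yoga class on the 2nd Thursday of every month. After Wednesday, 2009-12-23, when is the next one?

December 2009 starts on a Tuesday; its first Thursday is the 3rd, so the 2nd Thursday is the 10th — 2009-12-10.
That is not after 2009-12-23, so look at January 2010.
January 2010 starts on a Friday; its first Thursday is the 7th, so the 2nd Thursday is the 14th — 2010-01-14.

2010-01-14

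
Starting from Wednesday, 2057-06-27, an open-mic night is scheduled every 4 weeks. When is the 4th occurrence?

2057-09-19

The 4th occurrence is 3 intervals after the first: 3 × 28 = 84 days after 2057-06-27.
June has 30 days — 3 days to the end of June leaves 81.
July has 31 days (50 left).
August has 31 days (19 left).
19 days into September → 2057-09-19.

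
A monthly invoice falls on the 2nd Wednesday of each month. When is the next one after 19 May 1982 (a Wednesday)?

9 June 1982

May 1982 starts on a Saturday; its first Wednesday is the 5th, so the 2nd Wednesday is the 12th — 12 May 1982.
That is not after 19 May 1982, so look at June 1982.
June 1982 starts on a Tuesday; its first Wednesday is the 2nd, so the 2nd Wednesday is the 9th — 9 June 1982.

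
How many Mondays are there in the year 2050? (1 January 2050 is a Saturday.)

1 January 2050 is a Saturday; the first Monday on or after it is 3 January 2050 (2 days later).
From 3 January 2050 to 31 December 2050: 28 + 28 + 31 + 30 + 31 + 30 + 31 + 31 + 30 + 31 + 30 + 31 = 362 days (rest of January, February, March, April, May, June, July, August, September, October, November, December).
362 ÷ 7 = 51 full weeks with remainder 5, so 51 more Mondays after the first → 52.

52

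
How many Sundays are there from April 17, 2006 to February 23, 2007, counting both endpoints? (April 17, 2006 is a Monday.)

April 17, 2006 is a Monday; the first Sunday on or after it is April 23, 2006 (6 days later).
From April 23, 2006 to February 23, 2007: 7 + 31 + 30 + 31 + 31 + 30 + 31 + 30 + 31 + 31 + 23 = 306 days (rest of April, May, June, July, August, September, October, November, December, January, February).
306 ÷ 7 = 43 full weeks with remainder 5, so 43 more Sundays after the first → 44.

44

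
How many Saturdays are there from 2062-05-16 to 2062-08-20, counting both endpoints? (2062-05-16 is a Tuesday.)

14

2062-05-16 is a Tuesday; the first Saturday on or after it is 2062-05-20 (4 days later).
From 2062-05-20 to 2062-08-20: 11 + 30 + 31 + 20 = 92 days (rest of May, June, July, August).
92 ÷ 7 = 13 full weeks with remainder 1, so 13 more Saturdays after the first → 14.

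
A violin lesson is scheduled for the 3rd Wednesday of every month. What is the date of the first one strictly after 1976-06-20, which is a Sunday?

1976-07-21

June 1976 starts on a Tuesday; its first Wednesday is the 2nd, so the 3rd Wednesday is the 16th — 1976-06-16.
That is not after 1976-06-20, so look at July 1976.
July 1976 starts on a Thursday; its first Wednesday is the 7th, so the 3rd Wednesday is the 21st — 1976-07-21.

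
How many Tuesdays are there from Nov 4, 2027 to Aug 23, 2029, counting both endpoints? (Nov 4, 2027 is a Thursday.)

94

Nov 4, 2027 is a Thursday; the first Tuesday on or after it is Nov 9, 2027 (5 days later).
From Nov 9, 2027 to Aug 23, 2029: 52 + 366 + 235 = 653 days (rest of 2027, 2028, to Aug 23, 2029 in 2029).
653 ÷ 7 = 93 full weeks with remainder 2, so 93 more Tuesdays after the first → 94.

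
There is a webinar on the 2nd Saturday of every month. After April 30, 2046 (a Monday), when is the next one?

April 2046 starts on a Sunday; its first Saturday is the 7th, so the 2nd Saturday is the 14th — April 14, 2046.
That is not after April 30, 2046, so look at May 2046.
May 2046 starts on a Tuesday; its first Saturday is the 5th, so the 2nd Saturday is the 12th — May 12, 2046.

May 12, 2046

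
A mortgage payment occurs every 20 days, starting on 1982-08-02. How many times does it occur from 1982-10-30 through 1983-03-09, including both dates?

6

Occurrences land 20·i days after 1982-08-02 for i = 0, 1, 2, …
1982-10-30 is 89 days after the start; 89 ÷ 20 = 4 remainder 9; since the remainder is 9, round up to i = 5. First occurrence in the window: #6 on 1982-11-10 (5×20 = 100 days in).
1983-03-09 is 219 days after the start; 219 ÷ 20 = 10 remainder 19. Last occurrence in the window: #11 on 1983-02-18.
Occurrences #6 through #11: 6 in total.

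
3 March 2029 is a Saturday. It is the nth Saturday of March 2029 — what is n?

Day 3 falls in week ⌈3/7⌉ of the month.
Days 1–7 hold the 1st Saturday, 8–14 the 2nd, 15–21 the 3rd, 22–28 the 4th, 29–31 the 5th.
3 is in the range for the 1st.

1st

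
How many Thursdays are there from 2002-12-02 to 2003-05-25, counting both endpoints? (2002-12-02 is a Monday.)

2002-12-02 is a Monday; the first Thursday on or after it is 2002-12-05 (3 days later).
From 2002-12-05 to 2003-05-25: 26 + 31 + 28 + 31 + 30 + 25 = 171 days (rest of December, January, February, March, April, May).
171 ÷ 7 = 24 full weeks with remainder 3, so 24 more Thursdays after the first → 25.

25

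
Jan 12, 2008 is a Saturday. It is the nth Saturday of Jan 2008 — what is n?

2nd

Day 12 falls in week ⌈12/7⌉ of the month.
Days 1–7 hold the 1st Saturday, 8–14 the 2nd, 15–21 the 3rd, 22–28 the 4th, 29–31 the 5th.
12 is in the range for the 2nd.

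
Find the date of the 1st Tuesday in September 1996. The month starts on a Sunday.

September 1996 begins on a Sunday, so the first Tuesday is September 3 (2 days later).

September 3, 1996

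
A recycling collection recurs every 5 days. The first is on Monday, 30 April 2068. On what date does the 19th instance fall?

29 July 2068

The 19th occurrence is 18 intervals after the first: 18 × 5 = 90 days after 30 April 2068.
April has 30 days — 0 days to the end of April leaves 90.
May has 31 days (59 left).
June has 30 days (29 left).
29 days into July → 29 July 2068.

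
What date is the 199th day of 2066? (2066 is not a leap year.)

January has 31 days (199 − 31 = 168 remain).
February has 28 days (168 − 28 = 140 remain).
March has 31 days (140 − 31 = 109 remain).
April has 30 days (109 − 30 = 79 remain).
May has 31 days (79 − 31 = 48 remain).
June has 30 days (48 − 30 = 18 remain).
18 into July → July 18.

18 July 2066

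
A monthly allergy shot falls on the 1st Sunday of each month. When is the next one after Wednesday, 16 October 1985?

October 1985 starts on a Tuesday, so its 1st Sunday is 6 October 1985 (5 days in).
That is not after 16 October 1985, so look at November 1985.
November 1985 starts on a Friday, so its 1st Sunday is 3 November 1985 (2 days in).

3 November 1985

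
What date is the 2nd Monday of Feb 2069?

Feb 11, 2069

Feb 2069 begins on a Friday, so the first Monday is Feb 4 (3 days later).
The 2nd Monday is 1 weeks later: 4 + 7 = 11.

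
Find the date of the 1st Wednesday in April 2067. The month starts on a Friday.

April 2067 begins on a Friday, so the first Wednesday is April 6 (5 days later).

April 6, 2067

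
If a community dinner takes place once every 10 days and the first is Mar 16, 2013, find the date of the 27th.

Dec 1, 2013

The 27th occurrence is 26 intervals after the first: 26 × 10 = 260 days after Mar 16, 2013.
Mar has 31 days — 15 days to the end of Mar leaves 245.
Apr has 30 days (215 left).
May has 31 days (184 left).
Jun has 30 days (154 left).
Jul has 31 days (123 left).
Aug has 31 days (92 left).
Sep has 30 days (62 left).
Oct has 31 days (31 left).
Nov has 30 days (1 left).
1 day into Dec → Dec 1, 2013.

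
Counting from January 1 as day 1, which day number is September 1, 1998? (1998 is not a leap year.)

244

Days in months before September: 31 + 28 + 31 + 30 + 31 + 30 + 31 + 31 = 243.
Plus 1 day into September → day 244.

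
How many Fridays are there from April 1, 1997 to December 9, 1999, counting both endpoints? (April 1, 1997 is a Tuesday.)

140

April 1, 1997 is a Tuesday; the first Friday on or after it is April 4, 1997 (3 days later).
From April 4, 1997 to December 9, 1999: 271 + 365 + 343 = 979 days (rest of 1997, 1998, to December 9, 1999 in 1999).
979 ÷ 7 = 139 full weeks with remainder 6, so 139 more Fridays after the first → 140.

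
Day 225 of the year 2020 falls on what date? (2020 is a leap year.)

12 August 2020

January has 31 days (225 − 31 = 194 remain).
February has 29 days (194 − 29 = 165 remain).
March has 31 days (165 − 31 = 134 remain).
April has 30 days (134 − 30 = 104 remain).
May has 31 days (104 − 31 = 73 remain).
June has 30 days (73 − 30 = 43 remain).
July has 31 days (43 − 31 = 12 remain).
12 into August → August 12.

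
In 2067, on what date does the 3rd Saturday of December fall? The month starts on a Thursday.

December 2067 begins on a Thursday, so the first Saturday is December 3 (2 days later).
The 3rd Saturday is 2 weeks later: 3 + 14 = 17.

17 December 2067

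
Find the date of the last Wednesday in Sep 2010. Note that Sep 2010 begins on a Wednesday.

Sep 2010 begins on a Wednesday, so the first Wednesday is Sep 1.
Sep 2010 has 30 days. Adding weeks: 1, 8, 15, 22, 29 — the last one ≤ 30 is the 29th.

Sep 29, 2010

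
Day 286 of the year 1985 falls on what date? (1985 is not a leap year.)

January has 31 days (286 − 31 = 255 remain).
February has 28 days (255 − 28 = 227 remain).
March has 31 days (227 − 31 = 196 remain).
April has 30 days (196 − 30 = 166 remain).
May has 31 days (166 − 31 = 135 remain).
June has 30 days (135 − 30 = 105 remain).
July has 31 days (105 − 31 = 74 remain).
August has 31 days (74 − 31 = 43 remain).
September has 30 days (43 − 30 = 13 remain).
13 into October → October 13.

13 October 1985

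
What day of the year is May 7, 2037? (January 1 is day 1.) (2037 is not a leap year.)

Days in months before May: 31 + 28 + 31 + 30 = 120.
Plus 7 days into May → day 127.

127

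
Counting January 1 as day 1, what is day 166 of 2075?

Jan has 31 days (166 − 31 = 135 remain).
Feb has 28 days (135 − 28 = 107 remain).
Mar has 31 days (107 − 31 = 76 remain).
Apr has 30 days (76 − 30 = 46 remain).
May has 31 days (46 − 31 = 15 remain).
15 into Jun → Jun 15.

Jun 15, 2075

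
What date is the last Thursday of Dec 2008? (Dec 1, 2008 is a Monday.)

Dec 2008 begins on a Monday, so the first Thursday is Dec 4 (3 days later).
Dec 2008 has 31 days. Adding weeks: 4, 11, 18, 25 — the last one ≤ 31 is the 25th.

Dec 25, 2008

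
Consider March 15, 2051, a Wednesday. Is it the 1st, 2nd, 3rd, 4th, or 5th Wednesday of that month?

Day 15 falls in week ⌈15/7⌉ of the month.
Days 1–7 hold the 1st Wednesday, 8–14 the 2nd, 15–21 the 3rd, 22–28 the 4th, 29–31 the 5th.
15 is in the range for the 3rd.

3rd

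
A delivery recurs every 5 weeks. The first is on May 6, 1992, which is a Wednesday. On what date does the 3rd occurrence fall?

July 15, 1992

The 3rd occurrence is 2 intervals after the first: 2 × 35 = 70 days after May 6, 1992.
May has 31 days — 25 days to the end of May leaves 45.
June has 30 days (15 left).
15 days into July → July 15, 1992.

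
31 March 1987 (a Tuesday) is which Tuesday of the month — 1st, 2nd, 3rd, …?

5th

Day 31 falls in week ⌈31/7⌉ of the month.
Days 1–7 hold the 1st Tuesday, 8–14 the 2nd, 15–21 the 3rd, 22–28 the 4th, 29–31 the 5th.
31 is in the range for the 5th.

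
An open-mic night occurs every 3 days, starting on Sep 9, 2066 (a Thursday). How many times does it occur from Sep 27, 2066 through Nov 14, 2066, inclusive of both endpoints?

Occurrences land 3·i days after Sep 9, 2066 for i = 0, 1, 2, …
Sep 27, 2066 is 18 days after the start; 18 ÷ 3 = 6 remainder 0. First occurrence in the window: #7 on Sep 27, 2066 (6×3 = 18 days in).
Nov 14, 2066 is 66 days after the start; 66 ÷ 3 = 22 remainder 0. Last occurrence in the window: #23 on Nov 14, 2066.
Occurrences #7 through #23: 17 in total.

17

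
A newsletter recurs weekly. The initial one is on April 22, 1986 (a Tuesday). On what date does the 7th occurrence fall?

June 3, 1986

The 7th occurrence is 6 intervals after the first: 6 × 7 = 42 days after April 22, 1986.
April has 30 days — 8 days to the end of April leaves 34.
May has 31 days (3 left).
3 days into June → June 3, 1986.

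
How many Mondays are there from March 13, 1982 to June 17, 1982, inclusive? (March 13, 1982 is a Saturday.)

March 13, 1982 is a Saturday; the first Monday on or after it is March 15, 1982 (2 days later).
From March 15, 1982 to June 17, 1982: 16 + 30 + 31 + 17 = 94 days (rest of March, April, May, June).
94 ÷ 7 = 13 full weeks with remainder 3, so 13 more Mondays after the first → 14.

14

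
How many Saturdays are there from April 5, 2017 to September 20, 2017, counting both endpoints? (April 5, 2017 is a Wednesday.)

April 5, 2017 is a Wednesday; the first Saturday on or after it is April 8, 2017 (3 days later).
From April 8, 2017 to September 20, 2017: 22 + 31 + 30 + 31 + 31 + 20 = 165 days (rest of April, May, June, July, August, September).
165 ÷ 7 = 23 full weeks with remainder 4, so 23 more Saturdays after the first → 24.

24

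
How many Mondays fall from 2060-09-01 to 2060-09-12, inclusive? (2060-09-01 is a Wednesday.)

1

2060-09-01 is a Wednesday; the first Monday on or after it is 2060-09-06 (5 days later).
From 2060-09-06 to 2060-09-12 is 12 − 6 = 6 days.
6 ÷ 7 = 0 full weeks with remainder 6, so 0 more Mondays after the first → 1.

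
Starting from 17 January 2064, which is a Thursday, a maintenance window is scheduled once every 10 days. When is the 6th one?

The 6th occurrence is 5 intervals after the first: 5 × 10 = 50 days after 17 January 2064.
January has 31 days — 14 days to the end of January leaves 36.
February has 29 days (7 left).
7 days into March → 7 March 2064.

7 March 2064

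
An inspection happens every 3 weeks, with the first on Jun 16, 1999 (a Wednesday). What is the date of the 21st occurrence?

The 21st occurrence is 20 intervals after the first: 20 × 21 = 420 days after Jun 16, 1999.
Jun has 30 days — 14 days to the end of Jun leaves 406.
From end of Jun to end of 1999 is 184 days (222 left).
Jan has 31 days (191 left).
Feb has 29 days (162 left).
Mar has 31 days (131 left).
Apr has 30 days (101 left).
May has 31 days (70 left).
Jun has 30 days (40 left).
Jul has 31 days (9 left).
9 days into Aug → Aug 9, 2000.

Aug 9, 2000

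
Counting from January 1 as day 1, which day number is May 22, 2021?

Days in months before May: 31 + 28 + 31 + 30 = 120.
Plus 22 days into May → day 142.

142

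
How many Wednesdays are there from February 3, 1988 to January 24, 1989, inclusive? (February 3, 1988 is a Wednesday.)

51

February 3, 1988 is a Wednesday; the first Wednesday on or after it is February 3, 1988.
From February 3, 1988 to January 24, 1989: 332 + 24 = 356 days (rest of 1988, to January 24, 1989 in 1989).
356 ÷ 7 = 50 full weeks with remainder 6, so 50 more Wednesdays after the first → 51.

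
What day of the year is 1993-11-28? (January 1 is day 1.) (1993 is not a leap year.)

Days in months before November: 31 + 28 + 31 + 30 + 31 + 30 + 31 + 31 + 30 + 31 = 304.
Plus 28 days into November → day 332.

332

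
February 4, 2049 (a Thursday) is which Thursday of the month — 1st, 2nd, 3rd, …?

Day 4 falls in week ⌈4/7⌉ of the month.
Days 1–7 hold the 1st Thursday, 8–14 the 2nd, 15–21 the 3rd, 22–28 the 4th, 29–31 the 5th.
4 is in the range for the 1st.

1st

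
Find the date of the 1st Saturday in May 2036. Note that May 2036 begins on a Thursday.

May 3, 2036

May 2036 begins on a Thursday, so the first Saturday is May 3 (2 days later).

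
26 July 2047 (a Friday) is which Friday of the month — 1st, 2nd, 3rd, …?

4th

Day 26 falls in week ⌈26/7⌉ of the month.
Days 1–7 hold the 1st Friday, 8–14 the 2nd, 15–21 the 3rd, 22–28 the 4th, 29–31 the 5th.
26 is in the range for the 4th.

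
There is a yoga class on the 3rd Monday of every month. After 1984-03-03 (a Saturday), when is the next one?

March 1984 starts on a Thursday; its first Monday is the 5th, so the 3rd Monday is the 19th — 1984-03-19.
1984-03-19 is after 1984-03-03, so that is the next one.

1984-03-19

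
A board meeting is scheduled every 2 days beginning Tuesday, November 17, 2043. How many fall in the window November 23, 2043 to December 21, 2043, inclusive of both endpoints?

15

Occurrences land 2·i days after November 17, 2043 for i = 0, 1, 2, …
November 23, 2043 is 6 days after the start; 6 ÷ 2 = 3 remainder 0. First occurrence in the window: #4 on November 23, 2043 (3×2 = 6 days in).
December 21, 2043 is 34 days after the start; 34 ÷ 2 = 17 remainder 0. Last occurrence in the window: #18 on December 21, 2043.
Occurrences #4 through #18: 15 in total.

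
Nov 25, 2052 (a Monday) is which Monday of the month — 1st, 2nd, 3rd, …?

4th

Day 25 falls in week ⌈25/7⌉ of the month.
Days 1–7 hold the 1st Monday, 8–14 the 2nd, 15–21 the 3rd, 22–28 the 4th, 29–31 the 5th.
25 is in the range for the 4th.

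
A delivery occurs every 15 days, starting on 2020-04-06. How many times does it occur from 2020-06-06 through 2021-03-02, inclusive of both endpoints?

18

Occurrences land 15·i days after 2020-04-06 for i = 0, 1, 2, …
2020-06-06 is 61 days after the start; 61 ÷ 15 = 4 remainder 1; since the remainder is 1, round up to i = 5. First occurrence in the window: #6 on 2020-06-20 (5×15 = 75 days in).
2021-03-02 is 330 days after the start; 330 ÷ 15 = 22 remainder 0. Last occurrence in the window: #23 on 2021-03-02.
Occurrences #6 through #23: 18 in total.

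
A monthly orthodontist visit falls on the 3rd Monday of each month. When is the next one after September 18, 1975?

September 1975 starts on a Monday; its first Monday is the 1st, so the 3rd Monday is the 15th — September 15, 1975.
That is not after September 18, 1975, so look at October 1975.
October 1975 starts on a Wednesday; its first Monday is the 6th, so the 3rd Monday is the 20th — October 20, 1975.

October 20, 1975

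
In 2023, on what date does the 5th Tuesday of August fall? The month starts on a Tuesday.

August 2023 begins on a Tuesday, so the first Tuesday is August 1.
The 5th Tuesday is 4 weeks later: 1 + 28 = 29.

August 29, 2023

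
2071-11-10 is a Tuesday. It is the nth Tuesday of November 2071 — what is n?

Day 10 falls in week ⌈10/7⌉ of the month.
Days 1–7 hold the 1st Tuesday, 8–14 the 2nd, 15–21 the 3rd, 22–28 the 4th, 29–31 the 5th.
10 is in the range for the 2nd.

2nd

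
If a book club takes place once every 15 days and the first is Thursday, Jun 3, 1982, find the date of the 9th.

The 9th occurrence is 8 intervals after the first: 8 × 15 = 120 days after Jun 3, 1982.
Jun has 30 days — 27 days to the end of Jun leaves 93.
Jul has 31 days (62 left).
Aug has 31 days (31 left).
Sep has 30 days (1 left).
1 day into Oct → Oct 1, 1982.

Oct 1, 1982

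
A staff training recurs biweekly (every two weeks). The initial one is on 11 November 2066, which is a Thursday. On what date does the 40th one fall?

The 40th occurrence is 39 intervals after the first: 39 × 14 = 546 days after 11 November 2066.
November has 30 days — 19 days to the end of November leaves 527.
From end of November to end of 2066 is 31 days (496 left).
2067 has 365 days (131 left).
January has 31 days (100 left).
February has 29 days (71 left).
March has 31 days (40 left).
April has 30 days (10 left).
10 days into May → 10 May 2068.

10 May 2068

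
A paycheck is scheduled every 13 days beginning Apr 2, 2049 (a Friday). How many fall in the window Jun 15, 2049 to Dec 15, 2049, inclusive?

Occurrences land 13·i days after Apr 2, 2049 for i = 0, 1, 2, …
Jun 15, 2049 is 74 days after the start; 74 ÷ 13 = 5 remainder 9; since the remainder is 9, round up to i = 6. First occurrence in the window: #7 on Jun 19, 2049 (6×13 = 78 days in).
Dec 15, 2049 is 257 days after the start; 257 ÷ 13 = 19 remainder 10. Last occurrence in the window: #20 on Dec 5, 2049.
Occurrences #7 through #20: 14 in total.

14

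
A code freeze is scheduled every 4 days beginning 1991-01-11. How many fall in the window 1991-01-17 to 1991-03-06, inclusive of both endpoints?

Occurrences land 4·i days after 1991-01-11 for i = 0, 1, 2, …
1991-01-17 is 6 days after the start; 6 ÷ 4 = 1 remainder 2; since the remainder is 2, round up to i = 2. First occurrence in the window: #3 on 1991-01-19 (2×4 = 8 days in).
1991-03-06 is 54 days after the start; 54 ÷ 4 = 13 remainder 2. Last occurrence in the window: #14 on 1991-03-04.
Occurrences #3 through #14: 12 in total.

12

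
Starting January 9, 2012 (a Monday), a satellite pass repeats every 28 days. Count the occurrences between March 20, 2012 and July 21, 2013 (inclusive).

Occurrences land 28·i days after January 9, 2012 for i = 0, 1, 2, …
March 20, 2012 is 71 days after the start; 71 ÷ 28 = 2 remainder 15; since the remainder is 15, round up to i = 3. First occurrence in the window: #4 on April 2, 2012 (3×28 = 84 days in).
July 21, 2013 is 559 days after the start; 559 ÷ 28 = 19 remainder 27. Last occurrence in the window: #20 on June 24, 2013.
Occurrences #4 through #20: 17 in total.

17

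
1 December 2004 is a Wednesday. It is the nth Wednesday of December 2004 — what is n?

Day 1 falls in week ⌈1/7⌉ of the month.
Days 1–7 hold the 1st Wednesday, 8–14 the 2nd, 15–21 the 3rd, 22–28 the 4th, 29–31 the 5th.
1 is in the range for the 1st.

1st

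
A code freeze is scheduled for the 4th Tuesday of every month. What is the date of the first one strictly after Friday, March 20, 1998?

March 24, 1998

March 1998 starts on a Sunday; its first Tuesday is the 3rd, so the 4th Tuesday is the 24th — March 24, 1998.
March 24, 1998 is after March 20, 1998, so that is the next one.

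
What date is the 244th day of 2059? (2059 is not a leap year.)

Jan has 31 days (244 − 31 = 213 remain).
Feb has 28 days (213 − 28 = 185 remain).
Mar has 31 days (185 − 31 = 154 remain).
Apr has 30 days (154 − 30 = 124 remain).
May has 31 days (124 − 31 = 93 remain).
Jun has 30 days (93 − 30 = 63 remain).
Jul has 31 days (63 − 31 = 32 remain).
Aug has 31 days (32 − 31 = 1 remain).
1 into Sep → Sep 1.

Sep 1, 2059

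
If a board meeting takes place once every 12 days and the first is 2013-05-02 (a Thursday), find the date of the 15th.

2013-10-17

The 15th occurrence is 14 intervals after the first: 14 × 12 = 168 days after 2013-05-02.
May has 31 days — 29 days to the end of May leaves 139.
June has 30 days (109 left).
July has 31 days (78 left).
August has 31 days (47 left).
September has 30 days (17 left).
17 days into October → 2013-10-17.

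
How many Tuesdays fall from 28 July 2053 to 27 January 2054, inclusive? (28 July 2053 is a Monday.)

27

28 July 2053 is a Monday; the first Tuesday on or after it is 29 July 2053 (1 day later).
From 29 July 2053 to 27 January 2054: 2 + 31 + 30 + 31 + 30 + 31 + 27 = 182 days (rest of July, August, September, October, November, December, January).
182 ÷ 7 = 26 full weeks with remainder 0, so 26 more Tuesdays after the first → 27.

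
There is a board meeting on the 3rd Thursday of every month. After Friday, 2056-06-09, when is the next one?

June 2056 starts on a Thursday; its first Thursday is the 1st, so the 3rd Thursday is the 15th — 2056-06-15.
2056-06-15 is after 2056-06-09, so that is the next one.

2056-06-15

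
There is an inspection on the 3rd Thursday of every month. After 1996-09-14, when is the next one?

September 1996 starts on a Sunday; its first Thursday is the 5th, so the 3rd Thursday is the 19th — 1996-09-19.
1996-09-19 is after 1996-09-14, so that is the next one.

1996-09-19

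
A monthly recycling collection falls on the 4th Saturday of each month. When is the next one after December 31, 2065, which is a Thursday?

January 23, 2066

December 2065 starts on a Tuesday; its first Saturday is the 5th, so the 4th Saturday is the 26th — December 26, 2065.
That is not after December 31, 2065, so look at January 2066.
January 2066 starts on a Friday; its first Saturday is the 2nd, so the 4th Saturday is the 23rd — January 23, 2066.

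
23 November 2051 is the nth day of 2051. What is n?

Days in months before November: 31 + 28 + 31 + 30 + 31 + 30 + 31 + 31 + 30 + 31 = 304.
Plus 23 days into November → day 327.

327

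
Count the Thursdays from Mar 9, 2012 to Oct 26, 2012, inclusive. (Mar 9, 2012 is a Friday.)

33

Mar 9, 2012 is a Friday; the first Thursday on or after it is Mar 15, 2012 (6 days later).
From Mar 15, 2012 to Oct 26, 2012: 16 + 30 + 31 + 30 + 31 + 31 + 30 + 26 = 225 days (rest of Mar, Apr, May, Jun, Jul, Aug, Sep, Oct).
225 ÷ 7 = 32 full weeks with remainder 1, so 32 more Thursdays after the first → 33.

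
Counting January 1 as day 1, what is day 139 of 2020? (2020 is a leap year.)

January has 31 days (139 − 31 = 108 remain).
February has 29 days (108 − 29 = 79 remain).
March has 31 days (79 − 31 = 48 remain).
April has 30 days (48 − 30 = 18 remain).
18 into May → May 18.

18 May 2020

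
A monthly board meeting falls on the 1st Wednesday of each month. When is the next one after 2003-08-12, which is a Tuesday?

2003-09-03

August 2003 starts on a Friday, so its 1st Wednesday is 2003-08-06 (5 days in).
That is not after 2003-08-12, so look at September 2003.
September 2003 starts on a Monday, so its 1st Wednesday is 2003-09-03 (2 days in).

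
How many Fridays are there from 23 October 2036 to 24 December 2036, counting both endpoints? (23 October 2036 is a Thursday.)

9

23 October 2036 is a Thursday; the first Friday on or after it is 24 October 2036 (1 day later).
From 24 October 2036 to 24 December 2036: 7 + 30 + 24 = 61 days (rest of October, November, December).
61 ÷ 7 = 8 full weeks with remainder 5, so 8 more Fridays after the first → 9.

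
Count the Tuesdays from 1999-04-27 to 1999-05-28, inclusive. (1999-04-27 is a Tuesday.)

1999-04-27 is a Tuesday; the first Tuesday on or after it is 1999-04-27.
From 1999-04-27 to 1999-05-28: 3 + 28 = 31 days (rest of April, May).
31 ÷ 7 = 4 full weeks with remainder 3, so 4 more Tuesdays after the first → 5.

5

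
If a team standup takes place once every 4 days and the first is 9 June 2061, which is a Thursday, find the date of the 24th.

9 September 2061

The 24th occurrence is 23 intervals after the first: 23 × 4 = 92 days after 9 June 2061.
June has 30 days — 21 days to the end of June leaves 71.
July has 31 days (40 left).
August has 31 days (9 left).
9 days into September → 9 September 2061.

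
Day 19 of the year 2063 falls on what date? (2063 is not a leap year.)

2063-01-19

19 into January → January 19.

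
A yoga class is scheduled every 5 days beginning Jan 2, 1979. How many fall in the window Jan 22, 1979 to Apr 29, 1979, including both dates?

20

Occurrences land 5·i days after Jan 2, 1979 for i = 0, 1, 2, …
Jan 22, 1979 is 20 days after the start; 20 ÷ 5 = 4 remainder 0. First occurrence in the window: #5 on Jan 22, 1979 (4×5 = 20 days in).
Apr 29, 1979 is 117 days after the start; 117 ÷ 5 = 23 remainder 2. Last occurrence in the window: #24 on Apr 27, 1979.
Occurrences #5 through #24: 20 in total.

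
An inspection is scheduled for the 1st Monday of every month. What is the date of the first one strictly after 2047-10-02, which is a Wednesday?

October 2047 starts on a Tuesday, so its 1st Monday is 2047-10-07 (6 days in).
2047-10-07 is after 2047-10-02, so that is the next one.

2047-10-07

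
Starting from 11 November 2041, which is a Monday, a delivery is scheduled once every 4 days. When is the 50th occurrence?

26 May 2042

The 50th occurrence is 49 intervals after the first: 49 × 4 = 196 days after 11 November 2041.
November has 30 days — 19 days to the end of November leaves 177.
December has 31 days (146 left).
January has 31 days (115 left).
February has 28 days (87 left).
March has 31 days (56 left).
April has 30 days (26 left).
26 days into May → 26 May 2042.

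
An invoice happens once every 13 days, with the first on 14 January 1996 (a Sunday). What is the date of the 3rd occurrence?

9 February 1996

The 3rd occurrence is 2 intervals after the first: 2 × 13 = 26 days after 14 January 1996.
January has 31 days — 17 days to the end of January leaves 9.
9 days into February → 9 February 1996.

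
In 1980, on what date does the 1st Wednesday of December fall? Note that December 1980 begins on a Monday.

December 1980 begins on a Monday, so the first Wednesday is December 3 (2 days later).

3 December 1980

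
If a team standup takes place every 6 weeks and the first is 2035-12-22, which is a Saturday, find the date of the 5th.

The 5th occurrence is 4 intervals after the first: 4 × 42 = 168 days after 2035-12-22.
December has 31 days — 9 days to the end of December leaves 159.
January has 31 days (128 left).
February has 29 days (99 left).
March has 31 days (68 left).
April has 30 days (38 left).
May has 31 days (7 left).
7 days into June → 2036-06-07.

2036-06-07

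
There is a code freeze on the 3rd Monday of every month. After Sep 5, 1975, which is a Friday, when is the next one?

Sep 15, 1975

Sep 1975 starts on a Monday; its first Monday is the 1st, so the 3rd Monday is the 15th — Sep 15, 1975.
Sep 15, 1975 is after Sep 5, 1975, so that is the next one.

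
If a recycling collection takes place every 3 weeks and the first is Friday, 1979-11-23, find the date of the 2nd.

1979-12-14

The 2nd occurrence is 1 interval after the first: 1 × 21 = 21 days after 1979-11-23.
November has 30 days — 7 days to the end of November leaves 14.
14 days into December → 1979-12-14.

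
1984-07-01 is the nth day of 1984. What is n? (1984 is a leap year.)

183

Days in months before July: 31 + 29 + 31 + 30 + 31 + 30 = 182.
Plus 1 day into July → day 183.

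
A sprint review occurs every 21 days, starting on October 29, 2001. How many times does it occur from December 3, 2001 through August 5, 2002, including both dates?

12

Occurrences land 21·i days after October 29, 2001 for i = 0, 1, 2, …
December 3, 2001 is 35 days after the start; 35 ÷ 21 = 1 remainder 14; since the remainder is 14, round up to i = 2. First occurrence in the window: #3 on December 10, 2001 (2×21 = 42 days in).
August 5, 2002 is 280 days after the start; 280 ÷ 21 = 13 remainder 7. Last occurrence in the window: #14 on July 29, 2002.
Occurrences #3 through #14: 12 in total.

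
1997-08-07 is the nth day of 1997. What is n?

Days in months before August: 31 + 28 + 31 + 30 + 31 + 30 + 31 = 212.
Plus 7 days into August → day 219.

219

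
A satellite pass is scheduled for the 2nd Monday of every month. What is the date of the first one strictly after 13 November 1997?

8 December 1997

November 1997 starts on a Saturday; its first Monday is the 3rd, so the 2nd Monday is the 10th — 10 November 1997.
That is not after 13 November 1997, so look at December 1997.
December 1997 starts on a Monday; its first Monday is the 1st, so the 2nd Monday is the 8th — 8 December 1997.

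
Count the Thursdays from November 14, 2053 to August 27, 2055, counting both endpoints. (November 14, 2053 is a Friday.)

93

November 14, 2053 is a Friday; the first Thursday on or after it is November 20, 2053 (6 days later).
From November 20, 2053 to August 27, 2055: 41 + 365 + 239 = 645 days (rest of 2053, 2054, to August 27, 2055 in 2055).
645 ÷ 7 = 92 full weeks with remainder 1, so 92 more Thursdays after the first → 93.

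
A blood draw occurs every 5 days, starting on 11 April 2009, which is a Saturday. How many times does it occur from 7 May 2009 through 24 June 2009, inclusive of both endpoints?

Occurrences land 5·i days after 11 April 2009 for i = 0, 1, 2, …
7 May 2009 is 26 days after the start; 26 ÷ 5 = 5 remainder 1; since the remainder is 1, round up to i = 6. First occurrence in the window: #7 on 11 May 2009 (6×5 = 30 days in).
24 June 2009 is 74 days after the start; 74 ÷ 5 = 14 remainder 4. Last occurrence in the window: #15 on 20 June 2009.
Occurrences #7 through #15: 9 in total.

9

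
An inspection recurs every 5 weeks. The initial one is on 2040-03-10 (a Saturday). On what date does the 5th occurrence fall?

The 5th occurrence is 4 intervals after the first: 4 × 35 = 140 days after 2040-03-10.
March has 31 days — 21 days to the end of March leaves 119.
April has 30 days (89 left).
May has 31 days (58 left).
June has 30 days (28 left).
28 days into July → 2040-07-28.

2040-07-28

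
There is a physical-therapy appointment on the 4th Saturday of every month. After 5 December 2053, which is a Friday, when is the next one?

December 2053 starts on a Monday; its first Saturday is the 6th, so the 4th Saturday is the 27th — 27 December 2053.
27 December 2053 is after 5 December 2053, so that is the next one.

27 December 2053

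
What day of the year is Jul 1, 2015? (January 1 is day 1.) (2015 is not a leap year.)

Days in months before Jul: 31 + 28 + 31 + 30 + 31 + 30 = 181.
Plus 1 day into Jul → day 182.

182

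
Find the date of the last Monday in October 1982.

25 October 1982

The first Monday of October 1982 is October 4.
October 1982 has 31 days. Adding weeks: 4, 11, 18, 25 — the last one ≤ 31 is the 25th.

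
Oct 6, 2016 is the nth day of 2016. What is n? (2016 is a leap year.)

Days in months before Oct: 31 + 29 + 31 + 30 + 31 + 30 + 31 + 31 + 30 = 274.
Plus 6 days into Oct → day 280.

280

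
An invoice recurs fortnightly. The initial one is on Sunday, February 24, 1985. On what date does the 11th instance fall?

July 14, 1985

The 11th occurrence is 10 intervals after the first: 10 × 14 = 140 days after February 24, 1985.
February has 28 days — 4 days to the end of February leaves 136.
March has 31 days (105 left).
April has 30 days (75 left).
May has 31 days (44 left).
June has 30 days (14 left).
14 days into July → July 14, 1985.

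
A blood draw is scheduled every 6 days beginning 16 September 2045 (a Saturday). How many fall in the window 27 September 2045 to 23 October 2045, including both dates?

5

Occurrences land 6·i days after 16 September 2045 for i = 0, 1, 2, …
27 September 2045 is 11 days after the start; 11 ÷ 6 = 1 remainder 5; since the remainder is 5, round up to i = 2. First occurrence in the window: #3 on 28 September 2045 (2×6 = 12 days in).
23 October 2045 is 37 days after the start; 37 ÷ 6 = 6 remainder 1. Last occurrence in the window: #7 on 22 October 2045.
Occurrences #3 through #7: 5 in total.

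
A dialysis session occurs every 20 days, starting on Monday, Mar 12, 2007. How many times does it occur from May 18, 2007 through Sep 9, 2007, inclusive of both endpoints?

6

Occurrences land 20·i days after Mar 12, 2007 for i = 0, 1, 2, …
May 18, 2007 is 67 days after the start; 67 ÷ 20 = 3 remainder 7; since the remainder is 7, round up to i = 4. First occurrence in the window: #5 on May 31, 2007 (4×20 = 80 days in).
Sep 9, 2007 is 181 days after the start; 181 ÷ 20 = 9 remainder 1. Last occurrence in the window: #10 on Sep 8, 2007.
Occurrences #5 through #10: 6 in total.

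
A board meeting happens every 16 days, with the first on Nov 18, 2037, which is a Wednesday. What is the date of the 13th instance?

May 29, 2038

The 13th occurrence is 12 intervals after the first: 12 × 16 = 192 days after Nov 18, 2037.
Nov has 30 days — 12 days to the end of Nov leaves 180.
Dec has 31 days (149 left).
Jan has 31 days (118 left).
Feb has 28 days (90 left).
Mar has 31 days (59 left).
Apr has 30 days (29 left).
29 days into May → May 29, 2038.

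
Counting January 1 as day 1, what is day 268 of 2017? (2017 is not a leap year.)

Sep 25, 2017

Jan has 31 days (268 − 31 = 237 remain).
Feb has 28 days (237 − 28 = 209 remain).
Mar has 31 days (209 − 31 = 178 remain).
Apr has 30 days (178 − 30 = 148 remain).
May has 31 days (148 − 31 = 117 remain).
Jun has 30 days (117 − 30 = 87 remain).
Jul has 31 days (87 − 31 = 56 remain).
Aug has 31 days (56 − 31 = 25 remain).
25 into Sep → Sep 25.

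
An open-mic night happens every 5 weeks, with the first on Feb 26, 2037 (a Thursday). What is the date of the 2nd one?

The 2nd occurrence is 1 interval after the first: 1 × 35 = 35 days after Feb 26, 2037.
Feb has 28 days — 2 days to the end of Feb leaves 33.
Mar has 31 days (2 left).
2 days into Apr → Apr 2, 2037.

Apr 2, 2037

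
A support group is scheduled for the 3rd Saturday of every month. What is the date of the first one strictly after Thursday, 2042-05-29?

May 2042 starts on a Thursday; its first Saturday is the 3rd, so the 3rd Saturday is the 17th — 2042-05-17.
That is not after 2042-05-29, so look at June 2042.
June 2042 starts on a Sunday; its first Saturday is the 7th, so the 3rd Saturday is the 21st — 2042-06-21.

2042-06-21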